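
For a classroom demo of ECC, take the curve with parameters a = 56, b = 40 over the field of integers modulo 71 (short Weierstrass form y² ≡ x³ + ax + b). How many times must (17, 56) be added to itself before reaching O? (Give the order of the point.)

5

2P: tangent at (17, 56): λ = (3·17² + 56)/(2·56) ≡ 0/41. 41⁻¹ ≡ 26 (mod 71), so λ ≡ 0·26 ≡ 0.
  x = λ² - 17 - 17 = 0 - 34 ≡ 37; y = λ·(17 - 37) - 56 ≡ 15. → (37, 15)
3P: (37, 15) + (17, 56). λ = (56 - 15)/(17 - 37) ≡ 41/51 mod 71. 51⁻¹ ≡ 39 (mod 71), so λ ≡ 37.
  x = λ² - 37 - 17 = 1369 - 54 ≡ 37; y = λ·(37 - 37) - 15 ≡ 56. → (37, 56)
4P: (37, 56) + (17, 56). λ = (56 - 56)/(17 - 37) ≡ 0/51 mod 71. 51⁻¹ ≡ 39 (mod 71) since 51·39 = 1989 ≡ 1, so λ ≡ 0.
  x = λ² - 37 - 17 = 0 - 54 ≡ 17; y = λ·(37 - 17) - 56 ≡ 15. → (17, 15)
5P: (17, 15) + (17, 56): same x and y₁ ≡ -y₂, so the sum is O.
5P = O, so the order is 5.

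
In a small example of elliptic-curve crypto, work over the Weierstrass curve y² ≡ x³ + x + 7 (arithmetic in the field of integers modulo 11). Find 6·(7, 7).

Write Q = (7, 7).
Double-and-add on 6 = (110)₂. Start with Q = (7, 7) for the leading 1-bit.
double: tangent at (7, 7): λ = (3·7² + 1)/(2·7) ≡ 5/3. 3⁻¹ ≡ 4 (mod 11), so λ ≡ 5·4 ≡ 9.
  x = λ² - 7 - 7 = 81 - 14 ≡ 1; y = λ·(7 - 1) - 7 ≡ 3. → (1, 3)
add Q: (1, 3) + (7, 7). λ = (7 - 3)/(7 - 1) ≡ 4/6 mod 11. 6⁻¹ ≡ 2 (mod 11), so λ ≡ 8.
  x = λ² - 1 - 7 = 64 - 8 ≡ 1; y = λ·(1 - 1) - 3 ≡ 8. → (1, 8)
double: tangent at (1, 8): λ = (3·1² + 1)/(2·8) ≡ 4/5. 5⁻¹ ≡ 9 (mod 11) since 5·9 = 45 ≡ 1, so λ ≡ 4·9 ≡ 3.
  x = λ² - 1 - 1 = 9 - 2 ≡ 7; y = λ·(1 - 7) - 8 ≡ 7. → (7, 7)

(7, 7)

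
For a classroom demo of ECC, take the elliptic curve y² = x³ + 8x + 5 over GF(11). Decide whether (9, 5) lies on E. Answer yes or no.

yes

y² = 5² ≡ 3; x³ + 8x + 5 = 806 ≡ 3 (mod 11). 3 = 3.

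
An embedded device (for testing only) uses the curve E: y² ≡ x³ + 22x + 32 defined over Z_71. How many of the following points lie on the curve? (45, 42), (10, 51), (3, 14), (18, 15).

(45, 42): 42² ≡ 60, rhs ≡ 60 → on.
(10, 51): 51² ≡ 45, rhs ≡ 45 → on.
(3, 14): 14² ≡ 54, rhs ≡ 54 → on.
(18, 15): 15² ≡ 12, rhs ≡ 12 → on.

4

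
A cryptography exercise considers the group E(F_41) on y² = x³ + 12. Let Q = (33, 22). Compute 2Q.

(12, 10)

tangent at (33, 22): λ = (3·33² + 0)/(2·22) ≡ 28/3. 3⁻¹ ≡ 14 (mod 41), so λ ≡ 28·14 ≡ 23.
  x = λ² - 33 - 33 = 529 - 66 ≡ 12; y = λ·(33 - 12) - 22 ≡ 10. → (12, 10)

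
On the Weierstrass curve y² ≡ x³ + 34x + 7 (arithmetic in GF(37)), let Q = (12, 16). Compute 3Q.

(0, 28)

Repeated addition: build up to 3Q.
2Q: tangent at (12, 16): λ = (3·12² + 34)/(2·16) ≡ 22/32. 32⁻¹ ≡ 22 (mod 37) since 32·22 = 704 ≡ 1, so λ ≡ 22·22 ≡ 3.
  x = λ² - 12 - 12 = 9 - 24 ≡ 22; y = λ·(12 - 22) - 16 ≡ 28. → (22, 28)
3Q: (22, 28) + (12, 16). λ = (16 - 28)/(12 - 22) ≡ 25/27 mod 37. 27⁻¹ ≡ 11 (mod 37), so λ ≡ 16.
  x = λ² - 22 - 12 = 256 - 34 ≡ 0; y = λ·(22 - 0) - 28 ≡ 28. → (0, 28)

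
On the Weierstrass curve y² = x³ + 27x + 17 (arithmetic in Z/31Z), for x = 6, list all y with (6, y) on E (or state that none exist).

none

x³ + 27x + 17 = 395 ≡ 23 (mod 31).
23 is a non-residue mod 31; no y exists.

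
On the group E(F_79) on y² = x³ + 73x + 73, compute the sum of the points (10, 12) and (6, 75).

(0, 28)

(10, 12) + (6, 75). λ = (75 - 12)/(6 - 10) ≡ 63/75 mod 79. 75⁻¹ ≡ 59 (mod 79) since 75·59 = 4425 ≡ 1, so λ ≡ 4.
  x = λ² - 10 - 6 = 16 - 16 ≡ 0; y = λ·(10 - 0) - 12 ≡ 28. → (0, 28)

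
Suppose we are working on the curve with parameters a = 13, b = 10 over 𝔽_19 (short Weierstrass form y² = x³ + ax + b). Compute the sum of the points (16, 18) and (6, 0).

(16, 18) + (6, 0). λ = (0 - 18)/(6 - 16) ≡ 1/9 mod 19. 9⁻¹ ≡ 17 (mod 19), so λ ≡ 17.
  x = λ² - 16 - 6 = 289 - 22 ≡ 1; y = λ·(16 - 1) - 18 ≡ 9. → (1, 9)

(1, 9)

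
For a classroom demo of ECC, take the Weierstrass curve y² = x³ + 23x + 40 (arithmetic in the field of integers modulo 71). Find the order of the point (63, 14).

2P: tangent at (63, 14): λ = (3·63² + 23)/(2·14) ≡ 2/28. 28⁻¹ ≡ 33 (mod 71), so λ ≡ 2·33 ≡ 66.
  x = λ² - 63 - 63 = 4356 - 126 ≡ 41; y = λ·(63 - 41) - 14 ≡ 18. → (41, 18)
3P: (41, 18) + (63, 14). λ = (14 - 18)/(63 - 41) ≡ 67/22 mod 71. 22⁻¹ ≡ 42 (mod 71), so λ ≡ 45.
  x = λ² - 41 - 63 = 2025 - 104 ≡ 4; y = λ·(41 - 4) - 18 ≡ 14. → (4, 14)
4P: (4, 14) + (63, 14). λ = (14 - 14)/(63 - 4) ≡ 0/59 mod 71. 59⁻¹ ≡ 65 (mod 71), so λ ≡ 0.
  x = λ² - 4 - 63 = 0 - 67 ≡ 4; y = λ·(4 - 4) - 14 ≡ 57. → (4, 57)
5P: (4, 57) + (63, 14). λ = (14 - 57)/(63 - 4) ≡ 28/59 mod 71. 59⁻¹ ≡ 65 (mod 71) since 59·65 = 3835 ≡ 1, so λ ≡ 45.
  x = λ² - 4 - 63 = 2025 - 67 ≡ 41; y = λ·(4 - 41) - 57 ≡ 53. → (41, 53)
6P: (41, 53) + (63, 14). λ = (14 - 53)/(63 - 41) ≡ 32/22 mod 71. 22⁻¹ ≡ 42 (mod 71) since 22·42 = 924 ≡ 1, so λ ≡ 66.
  x = λ² - 41 - 63 = 4356 - 104 ≡ 63; y = λ·(41 - 63) - 53 ≡ 57. → (63, 57)
7P: (63, 57) + (63, 14): same x and y₁ ≡ -y₂, so the sum is 𝒪.
7P = 𝒪, so the order is 7.

7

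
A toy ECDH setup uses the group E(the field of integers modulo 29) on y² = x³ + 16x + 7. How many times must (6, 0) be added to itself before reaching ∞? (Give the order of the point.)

2P: (6, 0) + (6, 0): same x and y₁ ≡ -y₂, so the sum is ∞.
2P = ∞, so the order is 2.

2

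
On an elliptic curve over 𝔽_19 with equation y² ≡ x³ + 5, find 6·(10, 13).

(0, 9)

Write P = (10, 13).
Double-and-add on 6 = (110)₂. Start with P = (10, 13) for the leading 1-bit.
double: tangent at (10, 13): λ = (3·10² + 0)/(2·13) ≡ 15/7. 7⁻¹ ≡ 11 (mod 19) since 7·11 = 77 ≡ 1, so λ ≡ 15·11 ≡ 13.
  x = λ² - 10 - 10 = 169 - 20 ≡ 16; y = λ·(10 - 16) - 13 ≡ 4. → (16, 4)
add P: (16, 4) + (10, 13). λ = (13 - 4)/(10 - 16) ≡ 9/13 mod 19. 13⁻¹ ≡ 3 (mod 19), so λ ≡ 8.
  x = λ² - 16 - 10 = 64 - 26 ≡ 0; y = λ·(16 - 0) - 4 ≡ 10. → (0, 10)
double: tangent at (0, 10): λ = (3·0² + 0)/(2·10) ≡ 0/1. 1⁻¹ ≡ 1 (mod 19) since 1·1 = 1 ≡ 1, so λ ≡ 0·1 ≡ 0.
  x = λ² - 0 - 0 = 0 - 0 ≡ 0; y = λ·(0 - 0) - 10 ≡ 9. → (0, 9)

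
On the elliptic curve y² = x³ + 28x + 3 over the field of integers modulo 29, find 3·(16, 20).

Write P = (16, 20).
Repeated addition: build up to 3P.
2P: tangent at (16, 20): λ = (3·16² + 28)/(2·20) ≡ 13/11. 11⁻¹ ≡ 8 (mod 29), so λ ≡ 13·8 ≡ 17.
  x = λ² - 16 - 16 = 289 - 32 ≡ 25; y = λ·(16 - 25) - 20 ≡ 1. → (25, 1)
3P: (25, 1) + (16, 20). λ = (20 - 1)/(16 - 25) ≡ 19/20 mod 29. 20⁻¹ ≡ 16 (mod 29), so λ ≡ 14.
  x = λ² - 25 - 16 = 196 - 41 ≡ 10; y = λ·(25 - 10) - 1 ≡ 6. → (10, 6)

(10, 6)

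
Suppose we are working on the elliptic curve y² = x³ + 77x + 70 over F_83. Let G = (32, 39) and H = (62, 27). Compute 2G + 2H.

First 2G:
Repeated addition: build up to 2G.
2G: tangent at (32, 39): λ = (3·32² + 77)/(2·39) ≡ 78/78. 78⁻¹ ≡ 33 (mod 83) since 78·33 = 2574 ≡ 1, so λ ≡ 78·33 ≡ 1.
  x = λ² - 32 - 32 = 1 - 64 ≡ 20; y = λ·(32 - 20) - 39 ≡ 56. → (20, 56)
2G = (20, 56).
Next 2H:
Repeated addition: build up to 2H.
2H: tangent at (62, 27): λ = (3·62² + 77)/(2·27) ≡ 72/54. 54⁻¹ ≡ 20 (mod 83), so λ ≡ 72·20 ≡ 29.
  x = λ² - 62 - 62 = 841 - 124 ≡ 53; y = λ·(62 - 53) - 27 ≡ 68. → (53, 68)
2H = (53, 68).
Finally 2G + 2H:
(20, 56) + (53, 68). λ = (68 - 56)/(53 - 20) ≡ 12/33 mod 83. 33⁻¹ ≡ 78 (mod 83), so λ ≡ 23.
  x = λ² - 20 - 53 = 529 - 73 ≡ 41; y = λ·(20 - 41) - 56 ≡ 42. → (41, 42)

(41, 42)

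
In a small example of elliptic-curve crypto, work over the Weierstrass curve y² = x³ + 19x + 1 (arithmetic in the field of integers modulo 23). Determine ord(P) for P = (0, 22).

5

2P: tangent at (0, 22): λ = (3·0² + 19)/(2·22) ≡ 19/21. 21⁻¹ ≡ 11 (mod 23), so λ ≡ 19·11 ≡ 2.
  x = λ² - 0 - 0 = 4 - 0 ≡ 4; y = λ·(0 - 4) - 22 ≡ 16. → (4, 16)
3P: (4, 16) + (0, 22). λ = (22 - 16)/(0 - 4) ≡ 6/19 mod 23. 19⁻¹ ≡ 17 (mod 23), so λ ≡ 10.
  x = λ² - 4 - 0 = 100 - 4 ≡ 4; y = λ·(4 - 4) - 16 ≡ 7. → (4, 7)
4P: (4, 7) + (0, 22). λ = (22 - 7)/(0 - 4) ≡ 15/19 mod 23. 19⁻¹ ≡ 17 (mod 23) since 19·17 = 323 ≡ 1, so λ ≡ 2.
  x = λ² - 4 - 0 = 4 - 4 ≡ 0; y = λ·(4 - 0) - 7 ≡ 1. → (0, 1)
5P: (0, 1) + (0, 22): same x and y₁ ≡ -y₂, so the sum is O.
5P = O, so the order is 5.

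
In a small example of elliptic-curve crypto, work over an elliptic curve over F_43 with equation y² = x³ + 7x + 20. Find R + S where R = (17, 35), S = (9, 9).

(17, 35) + (9, 9). λ = (9 - 35)/(9 - 17) ≡ 17/35 mod 43. 35⁻¹ ≡ 16 (mod 43) since 35·16 = 560 ≡ 1, so λ ≡ 14.
  x = λ² - 17 - 9 = 196 - 26 ≡ 41; y = λ·(17 - 41) - 35 ≡ 16. → (41, 16)

(41, 16)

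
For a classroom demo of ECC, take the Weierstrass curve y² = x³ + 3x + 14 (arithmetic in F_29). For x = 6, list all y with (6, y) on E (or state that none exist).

4, 25

x³ + 3x + 14 = 248 ≡ 16 (mod 29).
Square roots of 16 mod 29: 4 and 25 (since 4² = 16 ≡ 16).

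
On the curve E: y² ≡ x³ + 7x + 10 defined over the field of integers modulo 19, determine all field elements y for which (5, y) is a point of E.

none

x³ + 7x + 10 = 170 ≡ 18 (mod 19).
18 is a non-residue mod 19; no y exists.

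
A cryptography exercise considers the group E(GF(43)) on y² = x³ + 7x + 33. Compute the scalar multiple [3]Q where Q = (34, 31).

Repeated addition: build up to 3Q.
2Q: tangent at (34, 31): λ = (3·34² + 7)/(2·31) ≡ 35/19. 19⁻¹ ≡ 34 (mod 43), so λ ≡ 35·34 ≡ 29.
  x = λ² - 34 - 34 = 841 - 68 ≡ 42; y = λ·(34 - 42) - 31 ≡ 38. → (42, 38)
3Q: (42, 38) + (34, 31). λ = (31 - 38)/(34 - 42) ≡ 36/35 mod 43. 35⁻¹ ≡ 16 (mod 43), so λ ≡ 17.
  x = λ² - 42 - 34 = 289 - 76 ≡ 41; y = λ·(42 - 41) - 38 ≡ 22. → (41, 22)

(41, 22)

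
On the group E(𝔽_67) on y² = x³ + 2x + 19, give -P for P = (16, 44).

(16, 23)

-(16, 44) = (16, -44 mod 67) = (16, 23).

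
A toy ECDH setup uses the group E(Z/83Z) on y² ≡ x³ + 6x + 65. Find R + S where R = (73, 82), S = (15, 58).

(76, 57)

(73, 82) + (15, 58). λ = (58 - 82)/(15 - 73) ≡ 59/25 mod 83. 25⁻¹ ≡ 10 (mod 83) since 25·10 = 250 ≡ 1, so λ ≡ 9.
  x = λ² - 73 - 15 = 81 - 88 ≡ 76; y = λ·(73 - 76) - 82 ≡ 57. → (76, 57)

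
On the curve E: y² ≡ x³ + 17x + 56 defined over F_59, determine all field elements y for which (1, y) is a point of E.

29, 30

x³ + 17x + 56 = 74 ≡ 15 (mod 59).
Square roots of 15 mod 59: 29 and 30 (since 29² = 841 ≡ 15).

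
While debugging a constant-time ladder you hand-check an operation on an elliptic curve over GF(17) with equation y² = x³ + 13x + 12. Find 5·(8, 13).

O

Write G = (8, 13).
Double-and-add on 5 = (101)₂. Start with G = (8, 13) for the leading 1-bit.
double: tangent at (8, 13): λ = (3·8² + 13)/(2·13) ≡ 1/9. 9⁻¹ ≡ 2 (mod 17), so λ ≡ 1·2 ≡ 2.
  x = λ² - 8 - 8 = 4 - 16 ≡ 5; y = λ·(8 - 5) - 13 ≡ 10. → (5, 10)
double: tangent at (5, 10): λ = (3·5² + 13)/(2·10) ≡ 3/3. 3⁻¹ ≡ 6 (mod 17) since 3·6 = 18 ≡ 1, so λ ≡ 3·6 ≡ 1.
  x = λ² - 5 - 5 = 1 - 10 ≡ 8; y = λ·(5 - 8) - 10 ≡ 4. → (8, 4)
add G: (8, 4) + (8, 13): same x and y₁ ≡ -y₂, so the sum is O.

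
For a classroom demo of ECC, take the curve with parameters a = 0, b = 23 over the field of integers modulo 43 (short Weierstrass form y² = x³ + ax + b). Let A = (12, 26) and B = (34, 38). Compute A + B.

(14, 12)

(12, 26) + (34, 38). λ = (38 - 26)/(34 - 12) ≡ 12/22 mod 43. 22⁻¹ ≡ 2 (mod 43), so λ ≡ 24.
  x = λ² - 12 - 34 = 576 - 46 ≡ 14; y = λ·(12 - 14) - 26 ≡ 12. → (14, 12)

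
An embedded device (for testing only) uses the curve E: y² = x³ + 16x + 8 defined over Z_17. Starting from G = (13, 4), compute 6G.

Repeated addition: build up to 6G.
2G: tangent at (13, 4): λ = (3·13² + 16)/(2·4) ≡ 13/8. 8⁻¹ ≡ 15 (mod 17) since 8·15 = 120 ≡ 1, so λ ≡ 13·15 ≡ 8.
  x = λ² - 13 - 13 = 64 - 26 ≡ 4; y = λ·(13 - 4) - 4 ≡ 0. → (4, 0)
3G: (4, 0) + (13, 4). λ = (4 - 0)/(13 - 4) ≡ 4/9 mod 17. 9⁻¹ ≡ 2 (mod 17) since 9·2 = 18 ≡ 1, so λ ≡ 8.
  x = λ² - 4 - 13 = 64 - 17 ≡ 13; y = λ·(4 - 13) - 0 ≡ 13. → (13, 13)
4G: (13, 13) + (13, 4): same x and y₁ ≡ -y₂, so the sum is O.
5G: O + (13, 4) = (13, 4) (identity).
6G: tangent at (13, 4): λ = (3·13² + 16)/(2·4) ≡ 13/8. 8⁻¹ ≡ 15 (mod 17), so λ ≡ 13·15 ≡ 8.
  x = λ² - 13 - 13 = 64 - 26 ≡ 4; y = λ·(13 - 4) - 4 ≡ 0. → (4, 0)

(4, 0)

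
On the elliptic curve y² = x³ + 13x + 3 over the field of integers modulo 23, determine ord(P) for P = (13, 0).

2P: (13, 0) + (13, 0): same x and y₁ ≡ -y₂, so the sum is the point at infinity.
2P = the point at infinity, so the order is 2.

2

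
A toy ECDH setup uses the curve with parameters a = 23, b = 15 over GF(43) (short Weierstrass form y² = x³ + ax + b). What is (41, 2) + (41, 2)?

tangent at (41, 2): λ = (3·41² + 23)/(2·2) ≡ 35/4. 4⁻¹ ≡ 11 (mod 43) since 4·11 = 44 ≡ 1, so λ ≡ 35·11 ≡ 41.
  x = λ² - 41 - 41 = 1681 - 82 ≡ 8; y = λ·(41 - 8) - 2 ≡ 18. → (8, 18)

(8, 18)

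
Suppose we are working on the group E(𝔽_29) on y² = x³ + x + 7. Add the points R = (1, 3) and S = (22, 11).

(1, 3) + (22, 11). λ = (11 - 3)/(22 - 1) ≡ 8/21 mod 29. 21⁻¹ ≡ 18 (mod 29) since 21·18 = 378 ≡ 1, so λ ≡ 28.
  x = λ² - 1 - 22 = 784 - 23 ≡ 7; y = λ·(1 - 7) - 3 ≡ 3. → (7, 3)

(7, 3)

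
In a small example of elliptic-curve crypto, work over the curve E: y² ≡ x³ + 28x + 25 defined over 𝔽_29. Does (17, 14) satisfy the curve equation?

y² = 14² ≡ 22; x³ + 28x + 25 = 5414 ≡ 20 (mod 29). 22 ≠ 20.

no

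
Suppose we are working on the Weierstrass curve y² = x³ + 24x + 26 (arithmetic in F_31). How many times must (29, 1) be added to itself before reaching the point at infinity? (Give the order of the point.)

8

2P: tangent at (29, 1): λ = (3·29² + 24)/(2·1) ≡ 5/2. 2⁻¹ ≡ 16 (mod 31) since 2·16 = 32 ≡ 1, so λ ≡ 5·16 ≡ 18.
  x = λ² - 29 - 29 = 324 - 58 ≡ 18; y = λ·(29 - 18) - 1 ≡ 11. → (18, 11)
3P: (18, 11) + (29, 1). λ = (1 - 11)/(29 - 18) ≡ 21/11 mod 31. 11⁻¹ ≡ 17 (mod 31), so λ ≡ 16.
  x = λ² - 18 - 29 = 256 - 47 ≡ 23; y = λ·(18 - 23) - 11 ≡ 2. → (23, 2)
4P: (23, 2) + (29, 1). λ = (1 - 2)/(29 - 23) ≡ 30/6 mod 31. 6⁻¹ ≡ 26 (mod 31), so λ ≡ 5.
  x = λ² - 23 - 29 = 25 - 52 ≡ 4; y = λ·(23 - 4) - 2 ≡ 0. → (4, 0)
5P: (4, 0) + (29, 1). λ = (1 - 0)/(29 - 4) ≡ 1/25 mod 31. 25⁻¹ ≡ 5 (mod 31), so λ ≡ 5.
  x = λ² - 4 - 29 = 25 - 33 ≡ 23; y = λ·(4 - 23) - 0 ≡ 29. → (23, 29)
6P: (23, 29) + (29, 1). λ = (1 - 29)/(29 - 23) ≡ 3/6 mod 31. 6⁻¹ ≡ 26 (mod 31) since 6·26 = 156 ≡ 1, so λ ≡ 16.
  x = λ² - 23 - 29 = 256 - 52 ≡ 18; y = λ·(23 - 18) - 29 ≡ 20. → (18, 20)
7P: (18, 20) + (29, 1). λ = (1 - 20)/(29 - 18) ≡ 12/11 mod 31. 11⁻¹ ≡ 17 (mod 31), so λ ≡ 18.
  x = λ² - 18 - 29 = 324 - 47 ≡ 29; y = λ·(18 - 29) - 20 ≡ 30. → (29, 30)
8P: (29, 30) + (29, 1): same x and y₁ ≡ -y₂, so the sum is the point at infinity.
8P = the point at infinity, so the order is 8.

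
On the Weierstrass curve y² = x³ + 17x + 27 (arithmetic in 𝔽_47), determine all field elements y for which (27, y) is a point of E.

x³ + 17x + 27 = 20169 ≡ 6 (mod 47).
Square roots of 6 mod 47: 10 and 37 (since 10² = 100 ≡ 6).

10, 37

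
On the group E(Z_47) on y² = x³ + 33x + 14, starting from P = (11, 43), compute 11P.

Double-and-add on 11 = (1011)₂. Start with P = (11, 43) for the leading 1-bit.
double: tangent at (11, 43): λ = (3·11² + 33)/(2·43) ≡ 20/39. 39⁻¹ ≡ 41 (mod 47) since 39·41 = 1599 ≡ 1, so λ ≡ 20·41 ≡ 21.
  x = λ² - 11 - 11 = 441 - 22 ≡ 43; y = λ·(11 - 43) - 43 ≡ 37. → (43, 37)
double: tangent at (43, 37): λ = (3·43² + 33)/(2·37) ≡ 34/27. 27⁻¹ ≡ 7 (mod 47), so λ ≡ 34·7 ≡ 3.
  x = λ² - 43 - 43 = 9 - 86 ≡ 17; y = λ·(43 - 17) - 37 ≡ 41. → (17, 41)
add P: (17, 41) + (11, 43). λ = (43 - 41)/(11 - 17) ≡ 2/41 mod 47. 41⁻¹ ≡ 39 (mod 47), so λ ≡ 31.
  x = λ² - 17 - 11 = 961 - 28 ≡ 40; y = λ·(17 - 40) - 41 ≡ 45. → (40, 45)
double: tangent at (40, 45): λ = (3·40² + 33)/(2·45) ≡ 39/43. 43⁻¹ ≡ 35 (mod 47), so λ ≡ 39·35 ≡ 2.
  x = λ² - 40 - 40 = 4 - 80 ≡ 18; y = λ·(40 - 18) - 45 ≡ 46. → (18, 46)
add P: (18, 46) + (11, 43). λ = (43 - 46)/(11 - 18) ≡ 44/40 mod 47. 40⁻¹ ≡ 20 (mod 47), so λ ≡ 34.
  x = λ² - 18 - 11 = 1156 - 29 ≡ 46; y = λ·(18 - 46) - 46 ≡ 36. → (46, 36)

(46, 36)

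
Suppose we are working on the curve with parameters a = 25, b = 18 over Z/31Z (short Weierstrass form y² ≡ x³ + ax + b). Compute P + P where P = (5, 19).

tangent at (5, 19): λ = (3·5² + 25)/(2·19) ≡ 7/7. 7⁻¹ ≡ 9 (mod 31), so λ ≡ 7·9 ≡ 1.
  x = λ² - 5 - 5 = 1 - 10 ≡ 22; y = λ·(5 - 22) - 19 ≡ 26. → (22, 26)

(22, 26)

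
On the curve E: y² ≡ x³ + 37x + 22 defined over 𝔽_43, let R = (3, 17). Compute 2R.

(9, 40)

tangent at (3, 17): λ = (3·3² + 37)/(2·17) ≡ 21/34. 34⁻¹ ≡ 19 (mod 43), so λ ≡ 21·19 ≡ 12.
  x = λ² - 3 - 3 = 144 - 6 ≡ 9; y = λ·(3 - 9) - 17 ≡ 40. → (9, 40)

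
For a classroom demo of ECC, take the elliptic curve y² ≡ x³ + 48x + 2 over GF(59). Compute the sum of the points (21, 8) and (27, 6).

(21, 8) + (27, 6). λ = (6 - 8)/(27 - 21) ≡ 57/6 mod 59. 6⁻¹ ≡ 10 (mod 59), so λ ≡ 39.
  x = λ² - 21 - 27 = 1521 - 48 ≡ 57; y = λ·(21 - 57) - 8 ≡ 4. → (57, 4)

(57, 4)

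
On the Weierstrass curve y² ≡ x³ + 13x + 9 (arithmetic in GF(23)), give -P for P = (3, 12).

(3, 11)

-(3, 12) = (3, -12 mod 23) = (3, 11).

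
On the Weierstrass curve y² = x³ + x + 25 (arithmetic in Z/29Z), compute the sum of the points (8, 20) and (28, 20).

(22, 9)

(8, 20) + (28, 20). λ = (20 - 20)/(28 - 8) ≡ 0/20 mod 29. 20⁻¹ ≡ 16 (mod 29), so λ ≡ 0.
  x = λ² - 8 - 28 = 0 - 36 ≡ 22; y = λ·(8 - 22) - 20 ≡ 9. → (22, 9)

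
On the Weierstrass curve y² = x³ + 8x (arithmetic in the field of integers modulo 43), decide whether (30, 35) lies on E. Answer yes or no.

yes

y² = 35² ≡ 21; x³ + 8x + 0 = 27240 ≡ 21 (mod 43). 21 = 21.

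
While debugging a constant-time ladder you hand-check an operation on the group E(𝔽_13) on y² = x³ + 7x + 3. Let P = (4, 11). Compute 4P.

Double-and-add on 4 = (100)₂. Start with P = (4, 11) for the leading 1-bit.
double: tangent at (4, 11): λ = (3·4² + 7)/(2·11) ≡ 3/9. 9⁻¹ ≡ 3 (mod 13), so λ ≡ 3·3 ≡ 9.
  x = λ² - 4 - 4 = 81 - 8 ≡ 8; y = λ·(4 - 8) - 11 ≡ 5. → (8, 5)
double: tangent at (8, 5): λ = (3·8² + 7)/(2·5) ≡ 4/10. 10⁻¹ ≡ 4 (mod 13) since 10·4 = 40 ≡ 1, so λ ≡ 4·4 ≡ 3.
  x = λ² - 8 - 8 = 9 - 16 ≡ 6; y = λ·(8 - 6) - 5 ≡ 1. → (6, 1)

(6, 1)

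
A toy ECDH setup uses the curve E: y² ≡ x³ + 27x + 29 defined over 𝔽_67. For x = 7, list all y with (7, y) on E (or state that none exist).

x³ + 27x + 29 = 561 ≡ 25 (mod 67).
Square roots of 25 mod 67: 5 and 62 (since 5² = 25 ≡ 25).

5, 62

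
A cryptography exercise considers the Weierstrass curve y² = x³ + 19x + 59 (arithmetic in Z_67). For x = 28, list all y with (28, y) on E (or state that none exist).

x³ + 19x + 59 = 22543 ≡ 31 (mod 67).
31 is a non-residue mod 67; no y exists.

none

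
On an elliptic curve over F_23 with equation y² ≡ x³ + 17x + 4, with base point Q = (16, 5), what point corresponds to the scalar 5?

(0, 21)

Repeated addition: build up to 5Q.
2Q: tangent at (16, 5): λ = (3·16² + 17)/(2·5) ≡ 3/10. 10⁻¹ ≡ 7 (mod 23), so λ ≡ 3·7 ≡ 21.
  x = λ² - 16 - 16 = 441 - 32 ≡ 18; y = λ·(16 - 18) - 5 ≡ 22. → (18, 22)
3Q: (18, 22) + (16, 5). λ = (5 - 22)/(16 - 18) ≡ 6/21 mod 23. 21⁻¹ ≡ 11 (mod 23) since 21·11 = 231 ≡ 1, so λ ≡ 20.
  x = λ² - 18 - 16 = 400 - 34 ≡ 21; y = λ·(18 - 21) - 22 ≡ 10. → (21, 10)
4Q: (21, 10) + (16, 5). λ = (5 - 10)/(16 - 21) ≡ 18/18 mod 23. 18⁻¹ ≡ 9 (mod 23), so λ ≡ 1.
  x = λ² - 21 - 16 = 1 - 37 ≡ 10; y = λ·(21 - 10) - 10 ≡ 1. → (10, 1)
5Q: (10, 1) + (16, 5). λ = (5 - 1)/(16 - 10) ≡ 4/6 mod 23. 6⁻¹ ≡ 4 (mod 23), so λ ≡ 16.
  x = λ² - 10 - 16 = 256 - 26 ≡ 0; y = λ·(10 - 0) - 1 ≡ 21. → (0, 21)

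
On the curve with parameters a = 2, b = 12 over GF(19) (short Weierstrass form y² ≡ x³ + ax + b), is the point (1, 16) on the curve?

y² = 16² ≡ 9; x³ + 2x + 12 = 15 ≡ 15 (mod 19). 9 ≠ 15.

no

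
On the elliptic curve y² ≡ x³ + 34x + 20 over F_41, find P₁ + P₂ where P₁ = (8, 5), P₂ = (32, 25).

(8, 5) + (32, 25). λ = (25 - 5)/(32 - 8) ≡ 20/24 mod 41. 24⁻¹ ≡ 12 (mod 41) since 24·12 = 288 ≡ 1, so λ ≡ 35.
  x = λ² - 8 - 32 = 1225 - 40 ≡ 37; y = λ·(8 - 37) - 5 ≡ 5. → (37, 5)

(37, 5)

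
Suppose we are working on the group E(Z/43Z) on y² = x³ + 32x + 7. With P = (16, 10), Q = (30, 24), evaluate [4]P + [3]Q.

First 4P:
Double-and-add on 4 = (100)₂. Start with P = (16, 10) for the leading 1-bit.
double: tangent at (16, 10): λ = (3·16² + 32)/(2·10) ≡ 26/20. 20⁻¹ ≡ 28 (mod 43), so λ ≡ 26·28 ≡ 40.
  x = λ² - 16 - 16 = 1600 - 32 ≡ 20; y = λ·(16 - 20) - 10 ≡ 2. → (20, 2)
double: tangent at (20, 2): λ = (3·20² + 32)/(2·2) ≡ 28/4. 4⁻¹ ≡ 11 (mod 43) since 4·11 = 44 ≡ 1, so λ ≡ 28·11 ≡ 7.
  x = λ² - 20 - 20 = 49 - 40 ≡ 9; y = λ·(20 - 9) - 2 ≡ 32. → (9, 32)
4P = (9, 32).
Next 3Q:
Repeated addition: build up to 3Q.
2Q: tangent at (30, 24): λ = (3·30² + 32)/(2·24) ≡ 23/5. 5⁻¹ ≡ 26 (mod 43), so λ ≡ 23·26 ≡ 39.
  x = λ² - 30 - 30 = 1521 - 60 ≡ 42; y = λ·(30 - 42) - 24 ≡ 24. → (42, 24)
3Q: (42, 24) + (30, 24). λ = (24 - 24)/(30 - 42) ≡ 0/31 mod 43. 31⁻¹ ≡ 25 (mod 43), so λ ≡ 0.
  x = λ² - 42 - 30 = 0 - 72 ≡ 14; y = λ·(42 - 14) - 24 ≡ 19. → (14, 19)
3Q = (14, 19).
Finally 4P + 3Q:
(9, 32) + (14, 19). λ = (19 - 32)/(14 - 9) ≡ 30/5 mod 43. 5⁻¹ ≡ 26 (mod 43) since 5·26 = 130 ≡ 1, so λ ≡ 6.
  x = λ² - 9 - 14 = 36 - 23 ≡ 13; y = λ·(9 - 13) - 32 ≡ 30. → (13, 30)

(13, 30)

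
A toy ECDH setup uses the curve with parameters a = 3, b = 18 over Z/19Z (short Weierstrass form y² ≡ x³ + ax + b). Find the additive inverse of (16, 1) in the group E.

-(16, 1) = (16, -1 mod 19) = (16, 18).

(16, 18)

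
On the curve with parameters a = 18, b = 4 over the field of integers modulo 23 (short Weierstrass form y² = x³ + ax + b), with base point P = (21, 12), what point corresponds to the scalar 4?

(4, 5)

Double-and-add on 4 = (100)₂. Start with P = (21, 12) for the leading 1-bit.
double: tangent at (21, 12): λ = (3·21² + 18)/(2·12) ≡ 7/1. 1⁻¹ ≡ 1 (mod 23) since 1·1 = 1 ≡ 1, so λ ≡ 7·1 ≡ 7.
  x = λ² - 21 - 21 = 49 - 42 ≡ 7; y = λ·(21 - 7) - 12 ≡ 17. → (7, 17)
double: tangent at (7, 17): λ = (3·7² + 18)/(2·17) ≡ 4/11. 11⁻¹ ≡ 21 (mod 23), so λ ≡ 4·21 ≡ 15.
  x = λ² - 7 - 7 = 225 - 14 ≡ 4; y = λ·(7 - 4) - 17 ≡ 5. → (4, 5)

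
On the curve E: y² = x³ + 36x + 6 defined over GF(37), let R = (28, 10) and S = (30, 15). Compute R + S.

(13, 9)

(28, 10) + (30, 15). λ = (15 - 10)/(30 - 28) ≡ 5/2 mod 37. 2⁻¹ ≡ 19 (mod 37), so λ ≡ 21.
  x = λ² - 28 - 30 = 441 - 58 ≡ 13; y = λ·(28 - 13) - 10 ≡ 9. → (13, 9)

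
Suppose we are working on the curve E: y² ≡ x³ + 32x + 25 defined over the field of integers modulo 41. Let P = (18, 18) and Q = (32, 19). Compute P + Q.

(18, 18) + (32, 19). λ = (19 - 18)/(32 - 18) ≡ 1/14 mod 41. 14⁻¹ ≡ 3 (mod 41), so λ ≡ 3.
  x = λ² - 18 - 32 = 9 - 50 ≡ 0; y = λ·(18 - 0) - 18 ≡ 36. → (0, 36)

(0, 36)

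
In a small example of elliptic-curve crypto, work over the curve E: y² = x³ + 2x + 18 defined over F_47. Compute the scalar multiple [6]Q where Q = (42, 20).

(34, 45)

Repeated addition: build up to 6Q.
2Q: tangent at (42, 20): λ = (3·42² + 2)/(2·20) ≡ 30/40. 40⁻¹ ≡ 20 (mod 47), so λ ≡ 30·20 ≡ 36.
  x = λ² - 42 - 42 = 1296 - 84 ≡ 37; y = λ·(42 - 37) - 20 ≡ 19. → (37, 19)
3Q: (37, 19) + (42, 20). λ = (20 - 19)/(42 - 37) ≡ 1/5 mod 47. 5⁻¹ ≡ 19 (mod 47), so λ ≡ 19.
  x = λ² - 37 - 42 = 361 - 79 ≡ 0; y = λ·(37 - 0) - 19 ≡ 26. → (0, 26)
4Q: (0, 26) + (42, 20). λ = (20 - 26)/(42 - 0) ≡ 41/42 mod 47. 42⁻¹ ≡ 28 (mod 47), so λ ≡ 20.
  x = λ² - 0 - 42 = 400 - 42 ≡ 29; y = λ·(0 - 29) - 26 ≡ 5. → (29, 5)
5Q: (29, 5) + (42, 20). λ = (20 - 5)/(42 - 29) ≡ 15/13 mod 47. 13⁻¹ ≡ 29 (mod 47) since 13·29 = 377 ≡ 1, so λ ≡ 12.
  x = λ² - 29 - 42 = 144 - 71 ≡ 26; y = λ·(29 - 26) - 5 ≡ 31. → (26, 31)
6Q: (26, 31) + (42, 20). λ = (20 - 31)/(42 - 26) ≡ 36/16 mod 47. 16⁻¹ ≡ 3 (mod 47), so λ ≡ 14.
  x = λ² - 26 - 42 = 196 - 68 ≡ 34; y = λ·(26 - 34) - 31 ≡ 45. → (34, 45)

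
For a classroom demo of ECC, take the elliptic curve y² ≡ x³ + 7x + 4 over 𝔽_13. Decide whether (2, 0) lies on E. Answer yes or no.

y² = 0² ≡ 0; x³ + 7x + 4 = 26 ≡ 0 (mod 13). 0 = 0.

yes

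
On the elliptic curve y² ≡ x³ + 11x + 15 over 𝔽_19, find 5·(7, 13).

(10, 2)

Write Q = (7, 13).
Repeated addition: build up to 5Q.
2Q: tangent at (7, 13): λ = (3·7² + 11)/(2·13) ≡ 6/7. 7⁻¹ ≡ 11 (mod 19), so λ ≡ 6·11 ≡ 9.
  x = λ² - 7 - 7 = 81 - 14 ≡ 10; y = λ·(7 - 10) - 13 ≡ 17. → (10, 17)
3Q: (10, 17) + (7, 13). λ = (13 - 17)/(7 - 10) ≡ 15/16 mod 19. 16⁻¹ ≡ 6 (mod 19), so λ ≡ 14.
  x = λ² - 10 - 7 = 196 - 17 ≡ 8; y = λ·(10 - 8) - 17 ≡ 11. → (8, 11)
4Q: (8, 11) + (7, 13). λ = (13 - 11)/(7 - 8) ≡ 2/18 mod 19. 18⁻¹ ≡ 18 (mod 19) since 18·18 = 324 ≡ 1, so λ ≡ 17.
  x = λ² - 8 - 7 = 289 - 15 ≡ 8; y = λ·(8 - 8) - 11 ≡ 8. → (8, 8)
5Q: (8, 8) + (7, 13). λ = (13 - 8)/(7 - 8) ≡ 5/18 mod 19. 18⁻¹ ≡ 18 (mod 19), so λ ≡ 14.
  x = λ² - 8 - 7 = 196 - 15 ≡ 10; y = λ·(8 - 10) - 8 ≡ 2. → (10, 2)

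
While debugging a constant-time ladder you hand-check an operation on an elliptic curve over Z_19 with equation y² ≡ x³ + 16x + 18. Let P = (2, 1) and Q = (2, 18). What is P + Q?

The two points share x = 2 and their y-coordinates satisfy 1 + 18 ≡ 0 (mod 19), so they are inverses. Their sum is ∞.

O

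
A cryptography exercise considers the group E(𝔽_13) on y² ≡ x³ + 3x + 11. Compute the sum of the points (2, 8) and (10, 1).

(2, 8) + (10, 1). λ = (1 - 8)/(10 - 2) ≡ 6/8 mod 13. 8⁻¹ ≡ 5 (mod 13) since 8·5 = 40 ≡ 1, so λ ≡ 4.
  x = λ² - 2 - 10 = 16 - 12 ≡ 4; y = λ·(2 - 4) - 8 ≡ 10. → (4, 10)

(4, 10)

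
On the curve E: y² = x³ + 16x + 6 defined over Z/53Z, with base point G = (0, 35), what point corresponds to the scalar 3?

Repeated addition: build up to 3G.
2G: tangent at (0, 35): λ = (3·0² + 16)/(2·35) ≡ 16/17. 17⁻¹ ≡ 25 (mod 53), so λ ≡ 16·25 ≡ 29.
  x = λ² - 0 - 0 = 841 - 0 ≡ 46; y = λ·(0 - 46) - 35 ≡ 9. → (46, 9)
3G: (46, 9) + (0, 35). λ = (35 - 9)/(0 - 46) ≡ 26/7 mod 53. 7⁻¹ ≡ 38 (mod 53) since 7·38 = 266 ≡ 1, so λ ≡ 34.
  x = λ² - 46 - 0 = 1156 - 46 ≡ 50; y = λ·(46 - 50) - 9 ≡ 14. → (50, 14)

(50, 14)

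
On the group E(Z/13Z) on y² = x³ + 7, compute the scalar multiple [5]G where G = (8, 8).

(11, 5)

Repeated addition: build up to 5G.
2G: tangent at (8, 8): λ = (3·8² + 0)/(2·8) ≡ 10/3. 3⁻¹ ≡ 9 (mod 13), so λ ≡ 10·9 ≡ 12.
  x = λ² - 8 - 8 = 144 - 16 ≡ 11; y = λ·(8 - 11) - 8 ≡ 8. → (11, 8)
3G: (11, 8) + (8, 8). λ = (8 - 8)/(8 - 11) ≡ 0/10 mod 13. 10⁻¹ ≡ 4 (mod 13) since 10·4 = 40 ≡ 1, so λ ≡ 0.
  x = λ² - 11 - 8 = 0 - 19 ≡ 7; y = λ·(11 - 7) - 8 ≡ 5. → (7, 5)
4G: (7, 5) + (8, 8). λ = (8 - 5)/(8 - 7) ≡ 3/1 mod 13. 1⁻¹ ≡ 1 (mod 13) since 1·1 = 1 ≡ 1, so λ ≡ 3.
  x = λ² - 7 - 8 = 9 - 15 ≡ 7; y = λ·(7 - 7) - 5 ≡ 8. → (7, 8)
5G: (7, 8) + (8, 8). λ = (8 - 8)/(8 - 7) ≡ 0/1 mod 13. 1⁻¹ ≡ 1 (mod 13), so λ ≡ 0.
  x = λ² - 7 - 8 = 0 - 15 ≡ 11; y = λ·(7 - 11) - 8 ≡ 5. → (11, 5)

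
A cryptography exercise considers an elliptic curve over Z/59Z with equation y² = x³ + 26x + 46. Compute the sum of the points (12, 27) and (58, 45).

(12, 27) + (58, 45). λ = (45 - 27)/(58 - 12) ≡ 18/46 mod 59. 46⁻¹ ≡ 9 (mod 59), so λ ≡ 44.
  x = λ² - 12 - 58 = 1936 - 70 ≡ 37; y = λ·(12 - 37) - 27 ≡ 53. → (37, 53)

(37, 53)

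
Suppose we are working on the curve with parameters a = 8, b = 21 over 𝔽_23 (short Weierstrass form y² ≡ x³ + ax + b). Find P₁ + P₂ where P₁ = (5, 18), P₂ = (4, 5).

(22, 14)

(5, 18) + (4, 5). λ = (5 - 18)/(4 - 5) ≡ 10/22 mod 23. 22⁻¹ ≡ 22 (mod 23) since 22·22 = 484 ≡ 1, so λ ≡ 13.
  x = λ² - 5 - 4 = 169 - 9 ≡ 22; y = λ·(5 - 22) - 18 ≡ 14. → (22, 14)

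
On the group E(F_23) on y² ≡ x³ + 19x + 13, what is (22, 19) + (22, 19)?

(11, 14)

tangent at (22, 19): λ = (3·22² + 19)/(2·19) ≡ 22/15. 15⁻¹ ≡ 20 (mod 23), so λ ≡ 22·20 ≡ 3.
  x = λ² - 22 - 22 = 9 - 44 ≡ 11; y = λ·(22 - 11) - 19 ≡ 14. → (11, 14)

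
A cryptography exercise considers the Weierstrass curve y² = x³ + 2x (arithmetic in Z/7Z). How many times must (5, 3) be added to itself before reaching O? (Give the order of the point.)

8

2P: tangent at (5, 3): λ = (3·5² + 2)/(2·3) ≡ 0/6. 6⁻¹ ≡ 6 (mod 7), so λ ≡ 0·6 ≡ 0.
  x = λ² - 5 - 5 = 0 - 10 ≡ 4; y = λ·(5 - 4) - 3 ≡ 4. → (4, 4)
3P: (4, 4) + (5, 3). λ = (3 - 4)/(5 - 4) ≡ 6/1 mod 7. 1⁻¹ ≡ 1 (mod 7), so λ ≡ 6.
  x = λ² - 4 - 5 = 36 - 9 ≡ 6; y = λ·(4 - 6) - 4 ≡ 5. → (6, 5)
4P: (6, 5) + (5, 3). λ = (3 - 5)/(5 - 6) ≡ 5/6 mod 7. 6⁻¹ ≡ 6 (mod 7), so λ ≡ 2.
  x = λ² - 6 - 5 = 4 - 11 ≡ 0; y = λ·(6 - 0) - 5 ≡ 0. → (0, 0)
5P: (0, 0) + (5, 3). λ = (3 - 0)/(5 - 0) ≡ 3/5 mod 7. 5⁻¹ ≡ 3 (mod 7), so λ ≡ 2.
  x = λ² - 0 - 5 = 4 - 5 ≡ 6; y = λ·(0 - 6) - 0 ≡ 2. → (6, 2)
6P: (6, 2) + (5, 3). λ = (3 - 2)/(5 - 6) ≡ 1/6 mod 7. 6⁻¹ ≡ 6 (mod 7), so λ ≡ 6.
  x = λ² - 6 - 5 = 36 - 11 ≡ 4; y = λ·(6 - 4) - 2 ≡ 3. → (4, 3)
7P: (4, 3) + (5, 3). λ = (3 - 3)/(5 - 4) ≡ 0/1 mod 7. 1⁻¹ ≡ 1 (mod 7), so λ ≡ 0.
  x = λ² - 4 - 5 = 0 - 9 ≡ 5; y = λ·(4 - 5) - 3 ≡ 4. → (5, 4)
8P: (5, 4) + (5, 3): same x and y₁ ≡ -y₂, so the sum is O.
8P = O, so the order is 8.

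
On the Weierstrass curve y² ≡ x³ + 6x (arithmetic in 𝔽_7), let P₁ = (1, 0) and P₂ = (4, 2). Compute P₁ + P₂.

(4, 5)

(1, 0) + (4, 2). λ = (2 - 0)/(4 - 1) ≡ 2/3 mod 7. 3⁻¹ ≡ 5 (mod 7) since 3·5 = 15 ≡ 1, so λ ≡ 3.
  x = λ² - 1 - 4 = 9 - 5 ≡ 4; y = λ·(1 - 4) - 0 ≡ 5. → (4, 5)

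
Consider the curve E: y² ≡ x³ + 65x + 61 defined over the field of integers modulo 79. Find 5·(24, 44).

Write G = (24, 44).
Repeated addition: build up to 5G.
2G: tangent at (24, 44): λ = (3·24² + 65)/(2·44) ≡ 55/9. 9⁻¹ ≡ 44 (mod 79) since 9·44 = 396 ≡ 1, so λ ≡ 55·44 ≡ 50.
  x = λ² - 24 - 24 = 2500 - 48 ≡ 3; y = λ·(24 - 3) - 44 ≡ 58. → (3, 58)
3G: (3, 58) + (24, 44). λ = (44 - 58)/(24 - 3) ≡ 65/21 mod 79. 21⁻¹ ≡ 64 (mod 79) since 21·64 = 1344 ≡ 1, so λ ≡ 52.
  x = λ² - 3 - 24 = 2704 - 27 ≡ 70; y = λ·(3 - 70) - 58 ≡ 13. → (70, 13)
4G: (70, 13) + (24, 44). λ = (44 - 13)/(24 - 70) ≡ 31/33 mod 79. 33⁻¹ ≡ 12 (mod 79) since 33·12 = 396 ≡ 1, so λ ≡ 56.
  x = λ² - 70 - 24 = 3136 - 94 ≡ 40; y = λ·(70 - 40) - 13 ≡ 8. → (40, 8)
5G: (40, 8) + (24, 44). λ = (44 - 8)/(24 - 40) ≡ 36/63 mod 79. 63⁻¹ ≡ 74 (mod 79) since 63·74 = 4662 ≡ 1, so λ ≡ 57.
  x = λ² - 40 - 24 = 3249 - 64 ≡ 25; y = λ·(40 - 25) - 8 ≡ 57. → (25, 57)

(25, 57)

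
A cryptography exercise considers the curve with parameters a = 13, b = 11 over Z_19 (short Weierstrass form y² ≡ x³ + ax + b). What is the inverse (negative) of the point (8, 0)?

-(8, 0) = (8, -0 mod 19) = (8, 0).

(8, 0)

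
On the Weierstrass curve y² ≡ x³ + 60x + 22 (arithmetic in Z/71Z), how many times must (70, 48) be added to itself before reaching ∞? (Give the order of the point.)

12

2P: tangent at (70, 48): λ = (3·70² + 60)/(2·48) ≡ 63/25. 25⁻¹ ≡ 54 (mod 71) since 25·54 = 1350 ≡ 1, so λ ≡ 63·54 ≡ 65.
  x = λ² - 70 - 70 = 4225 - 140 ≡ 38; y = λ·(70 - 38) - 48 ≡ 44. → (38, 44)
3P: (38, 44) + (70, 48). λ = (48 - 44)/(70 - 38) ≡ 4/32 mod 71. 32⁻¹ ≡ 20 (mod 71), so λ ≡ 9.
  x = λ² - 38 - 70 = 81 - 108 ≡ 44; y = λ·(38 - 44) - 44 ≡ 44. → (44, 44)
4P: (44, 44) + (70, 48). λ = (48 - 44)/(70 - 44) ≡ 4/26 mod 71. 26⁻¹ ≡ 41 (mod 71), so λ ≡ 22.
  x = λ² - 44 - 70 = 484 - 114 ≡ 15; y = λ·(44 - 15) - 44 ≡ 26. → (15, 26)
5P: (15, 26) + (70, 48). λ = (48 - 26)/(70 - 15) ≡ 22/55 mod 71. 55⁻¹ ≡ 31 (mod 71), so λ ≡ 43.
  x = λ² - 15 - 70 = 1849 - 85 ≡ 60; y = λ·(15 - 60) - 26 ≡ 27. → (60, 27)
6P: (60, 27) + (70, 48). λ = (48 - 27)/(70 - 60) ≡ 21/10 mod 71. 10⁻¹ ≡ 64 (mod 71) since 10·64 = 640 ≡ 1, so λ ≡ 66.
  x = λ² - 60 - 70 = 4356 - 130 ≡ 37; y = λ·(60 - 37) - 27 ≡ 0. → (37, 0)
7P: (37, 0) + (70, 48). λ = (48 - 0)/(70 - 37) ≡ 48/33 mod 71. 33⁻¹ ≡ 28 (mod 71) since 33·28 = 924 ≡ 1, so λ ≡ 66.
  x = λ² - 37 - 70 = 4356 - 107 ≡ 60; y = λ·(37 - 60) - 0 ≡ 44. → (60, 44)
8P: (60, 44) + (70, 48). λ = (48 - 44)/(70 - 60) ≡ 4/10 mod 71. 10⁻¹ ≡ 64 (mod 71) since 10·64 = 640 ≡ 1, so λ ≡ 43.
  x = λ² - 60 - 70 = 1849 - 130 ≡ 15; y = λ·(60 - 15) - 44 ≡ 45. → (15, 45)
9P: (15, 45) + (70, 48). λ = (48 - 45)/(70 - 15) ≡ 3/55 mod 71. 55⁻¹ ≡ 31 (mod 71), so λ ≡ 22.
  x = λ² - 15 - 70 = 484 - 85 ≡ 44; y = λ·(15 - 44) - 45 ≡ 27. → (44, 27)
10P: (44, 27) + (70, 48). λ = (48 - 27)/(70 - 44) ≡ 21/26 mod 71. 26⁻¹ ≡ 41 (mod 71), so λ ≡ 9.
  x = λ² - 44 - 70 = 81 - 114 ≡ 38; y = λ·(44 - 38) - 27 ≡ 27. → (38, 27)
11P: (38, 27) + (70, 48). λ = (48 - 27)/(70 - 38) ≡ 21/32 mod 71. 32⁻¹ ≡ 20 (mod 71), so λ ≡ 65.
  x = λ² - 38 - 70 = 4225 - 108 ≡ 70; y = λ·(38 - 70) - 27 ≡ 23. → (70, 23)
12P: (70, 23) + (70, 48): same x and y₁ ≡ -y₂, so the sum is ∞.
12P = ∞, so the order is 12.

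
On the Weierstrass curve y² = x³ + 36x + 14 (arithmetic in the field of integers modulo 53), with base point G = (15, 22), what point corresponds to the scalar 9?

Repeated addition: build up to 9G.
2G: tangent at (15, 22): λ = (3·15² + 36)/(2·22) ≡ 22/44. 44⁻¹ ≡ 47 (mod 53) since 44·47 = 2068 ≡ 1, so λ ≡ 22·47 ≡ 27.
  x = λ² - 15 - 15 = 729 - 30 ≡ 10; y = λ·(15 - 10) - 22 ≡ 7. → (10, 7)
3G: (10, 7) + (15, 22). λ = (22 - 7)/(15 - 10) ≡ 15/5 mod 53. 5⁻¹ ≡ 32 (mod 53) since 5·32 = 160 ≡ 1, so λ ≡ 3.
  x = λ² - 10 - 15 = 9 - 25 ≡ 37; y = λ·(10 - 37) - 7 ≡ 18. → (37, 18)
4G: (37, 18) + (15, 22). λ = (22 - 18)/(15 - 37) ≡ 4/31 mod 53. 31⁻¹ ≡ 12 (mod 53) since 31·12 = 372 ≡ 1, so λ ≡ 48.
  x = λ² - 37 - 15 = 2304 - 52 ≡ 26; y = λ·(37 - 26) - 18 ≡ 33. → (26, 33)
5G: (26, 33) + (15, 22). λ = (22 - 33)/(15 - 26) ≡ 42/42 mod 53. 42⁻¹ ≡ 24 (mod 53), so λ ≡ 1.
  x = λ² - 26 - 15 = 1 - 41 ≡ 13; y = λ·(26 - 13) - 33 ≡ 33. → (13, 33)
6G: (13, 33) + (15, 22). λ = (22 - 33)/(15 - 13) ≡ 42/2 mod 53. 2⁻¹ ≡ 27 (mod 53) since 2·27 = 54 ≡ 1, so λ ≡ 21.
  x = λ² - 13 - 15 = 441 - 28 ≡ 42; y = λ·(13 - 42) - 33 ≡ 47. → (42, 47)
7G: (42, 47) + (15, 22). λ = (22 - 47)/(15 - 42) ≡ 28/26 mod 53. 26⁻¹ ≡ 51 (mod 53) since 26·51 = 1326 ≡ 1, so λ ≡ 50.
  x = λ² - 42 - 15 = 2500 - 57 ≡ 5; y = λ·(42 - 5) - 47 ≡ 1. → (5, 1)
8G: (5, 1) + (15, 22). λ = (22 - 1)/(15 - 5) ≡ 21/10 mod 53. 10⁻¹ ≡ 16 (mod 53), so λ ≡ 18.
  x = λ² - 5 - 15 = 324 - 20 ≡ 39; y = λ·(5 - 39) - 1 ≡ 23. → (39, 23)
9G: (39, 23) + (15, 22). λ = (22 - 23)/(15 - 39) ≡ 52/29 mod 53. 29⁻¹ ≡ 11 (mod 53) since 29·11 = 319 ≡ 1, so λ ≡ 42.
  x = λ² - 39 - 15 = 1764 - 54 ≡ 14; y = λ·(39 - 14) - 23 ≡ 20. → (14, 20)

(14, 20)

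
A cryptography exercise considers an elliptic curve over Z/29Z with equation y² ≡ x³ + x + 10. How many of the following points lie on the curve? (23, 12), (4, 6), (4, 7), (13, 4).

(23, 12): 12² ≡ 28, rhs ≡ 20 → off.
(4, 6): 6² ≡ 7, rhs ≡ 20 → off.
(4, 7): 7² ≡ 20, rhs ≡ 20 → on.
(13, 4): 4² ≡ 16, rhs ≡ 16 → on.

2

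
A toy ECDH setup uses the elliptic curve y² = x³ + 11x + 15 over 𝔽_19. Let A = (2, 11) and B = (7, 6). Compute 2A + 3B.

(9, 11)

First 2A:
Repeated addition: build up to 2A.
2A: tangent at (2, 11): λ = (3·2² + 11)/(2·11) ≡ 4/3. 3⁻¹ ≡ 13 (mod 19), so λ ≡ 4·13 ≡ 14.
  x = λ² - 2 - 2 = 196 - 4 ≡ 2; y = λ·(2 - 2) - 11 ≡ 8. → (2, 8)
2A = (2, 8).
Next 3B:
Repeated addition: build up to 3B.
2B: tangent at (7, 6): λ = (3·7² + 11)/(2·6) ≡ 6/12. 12⁻¹ ≡ 8 (mod 19) since 12·8 = 96 ≡ 1, so λ ≡ 6·8 ≡ 10.
  x = λ² - 7 - 7 = 100 - 14 ≡ 10; y = λ·(7 - 10) - 6 ≡ 2. → (10, 2)
3B: (10, 2) + (7, 6). λ = (6 - 2)/(7 - 10) ≡ 4/16 mod 19. 16⁻¹ ≡ 6 (mod 19) since 16·6 = 96 ≡ 1, so λ ≡ 5.
  x = λ² - 10 - 7 = 25 - 17 ≡ 8; y = λ·(10 - 8) - 2 ≡ 8. → (8, 8)
3B = (8, 8).
Finally 2A + 3B:
(2, 8) + (8, 8). λ = (8 - 8)/(8 - 2) ≡ 0/6 mod 19. 6⁻¹ ≡ 16 (mod 19), so λ ≡ 0.
  x = λ² - 2 - 8 = 0 - 10 ≡ 9; y = λ·(2 - 9) - 8 ≡ 11. → (9, 11)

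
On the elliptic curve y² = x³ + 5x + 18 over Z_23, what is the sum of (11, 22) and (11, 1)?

The two points share x = 11 and their y-coordinates satisfy 22 + 1 ≡ 0 (mod 23), so they are inverses. Their sum is O.

O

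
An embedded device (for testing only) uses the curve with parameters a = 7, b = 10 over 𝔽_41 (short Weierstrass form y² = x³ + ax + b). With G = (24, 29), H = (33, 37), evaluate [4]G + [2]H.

First 4G:
Repeated addition: build up to 4G.
2G: tangent at (24, 29): λ = (3·24² + 7)/(2·29) ≡ 13/17. 17⁻¹ ≡ 29 (mod 41) since 17·29 = 493 ≡ 1, so λ ≡ 13·29 ≡ 8.
  x = λ² - 24 - 24 = 64 - 48 ≡ 16; y = λ·(24 - 16) - 29 ≡ 35. → (16, 35)
3G: (16, 35) + (24, 29). λ = (29 - 35)/(24 - 16) ≡ 35/8 mod 41. 8⁻¹ ≡ 36 (mod 41), so λ ≡ 30.
  x = λ² - 16 - 24 = 900 - 40 ≡ 40; y = λ·(16 - 40) - 35 ≡ 24. → (40, 24)
4G: (40, 24) + (24, 29). λ = (29 - 24)/(24 - 40) ≡ 5/25 mod 41. 25⁻¹ ≡ 23 (mod 41) since 25·23 = 575 ≡ 1, so λ ≡ 33.
  x = λ² - 40 - 24 = 1089 - 64 ≡ 0; y = λ·(40 - 0) - 24 ≡ 25. → (0, 25)
4G = (0, 25).
Next 2H:
Repeated addition: build up to 2H.
2H: tangent at (33, 37): λ = (3·33² + 7)/(2·37) ≡ 35/33. 33⁻¹ ≡ 5 (mod 41) since 33·5 = 165 ≡ 1, so λ ≡ 35·5 ≡ 11.
  x = λ² - 33 - 33 = 121 - 66 ≡ 14; y = λ·(33 - 14) - 37 ≡ 8. → (14, 8)
2H = (14, 8).
Finally 4G + 2H:
(0, 25) + (14, 8). λ = (8 - 25)/(14 - 0) ≡ 24/14 mod 41. 14⁻¹ ≡ 3 (mod 41), so λ ≡ 31.
  x = λ² - 0 - 14 = 961 - 14 ≡ 4; y = λ·(0 - 4) - 25 ≡ 15. → (4, 15)

(4, 15)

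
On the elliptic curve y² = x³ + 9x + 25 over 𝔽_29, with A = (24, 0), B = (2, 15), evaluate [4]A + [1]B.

First 4A:
Repeated addition: build up to 4A.
2A: (24, 0) + (24, 0): same x and y₁ ≡ -y₂, so the sum is ∞.
3A: ∞ + (24, 0) = (24, 0) (identity).
4A: (24, 0) + (24, 0): same x and y₁ ≡ -y₂, so the sum is ∞.
4A = ∞.
Finally 4A + B:
∞ + (2, 15) = (2, 15) (identity).

(2, 15)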